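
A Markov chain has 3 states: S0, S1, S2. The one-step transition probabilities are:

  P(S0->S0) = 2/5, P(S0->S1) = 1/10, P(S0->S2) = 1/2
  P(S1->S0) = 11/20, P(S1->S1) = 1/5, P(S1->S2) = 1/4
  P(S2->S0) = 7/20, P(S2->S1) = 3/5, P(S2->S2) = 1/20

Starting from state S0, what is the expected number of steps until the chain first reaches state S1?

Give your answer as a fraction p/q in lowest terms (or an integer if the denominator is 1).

Answer: 290/79

Derivation:
Let h_i = expected steps to first reach S1 from state i.
Boundary: h_S1 = 0.
First-step equations for the other states:
  h_S0 = 1 + 2/5*h_S0 + 1/10*h_S1 + 1/2*h_S2
  h_S2 = 1 + 7/20*h_S0 + 3/5*h_S1 + 1/20*h_S2

Substituting h_S1 = 0 and rearranging gives the linear system (I - Q) h = 1:
  [3/5, -1/2] . (h_S0, h_S2) = 1
  [-7/20, 19/20] . (h_S0, h_S2) = 1

Solving yields:
  h_S0 = 290/79
  h_S2 = 190/79

Starting state is S0, so the expected hitting time is h_S0 = 290/79.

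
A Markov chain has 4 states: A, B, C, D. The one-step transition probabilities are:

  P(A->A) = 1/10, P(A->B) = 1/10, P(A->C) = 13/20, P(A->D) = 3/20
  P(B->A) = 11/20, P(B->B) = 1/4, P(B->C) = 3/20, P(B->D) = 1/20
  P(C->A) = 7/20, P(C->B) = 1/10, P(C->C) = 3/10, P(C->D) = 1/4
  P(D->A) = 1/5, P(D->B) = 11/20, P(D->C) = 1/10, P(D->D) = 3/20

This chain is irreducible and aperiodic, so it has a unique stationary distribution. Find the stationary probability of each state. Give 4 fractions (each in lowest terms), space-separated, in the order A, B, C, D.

Answer: 599/2044 2087/10220 3467/10220 1671/10220

Derivation:
The stationary distribution satisfies pi = pi * P, i.e.:
  pi_A = 1/10*pi_A + 11/20*pi_B + 7/20*pi_C + 1/5*pi_D
  pi_B = 1/10*pi_A + 1/4*pi_B + 1/10*pi_C + 11/20*pi_D
  pi_C = 13/20*pi_A + 3/20*pi_B + 3/10*pi_C + 1/10*pi_D
  pi_D = 3/20*pi_A + 1/20*pi_B + 1/4*pi_C + 3/20*pi_D
with normalization: pi_A + pi_B + pi_C + pi_D = 1.

Using the first 3 balance equations plus normalization, the linear system A*pi = b is:
  [-9/10, 11/20, 7/20, 1/5] . pi = 0
  [1/10, -3/4, 1/10, 11/20] . pi = 0
  [13/20, 3/20, -7/10, 1/10] . pi = 0
  [1, 1, 1, 1] . pi = 1

Solving yields:
  pi_A = 599/2044
  pi_B = 2087/10220
  pi_C = 3467/10220
  pi_D = 1671/10220

Verification (pi * P):
  599/2044*1/10 + 2087/10220*11/20 + 3467/10220*7/20 + 1671/10220*1/5 = 599/2044 = pi_A  (ok)
  599/2044*1/10 + 2087/10220*1/4 + 3467/10220*1/10 + 1671/10220*11/20 = 2087/10220 = pi_B  (ok)
  599/2044*13/20 + 2087/10220*3/20 + 3467/10220*3/10 + 1671/10220*1/10 = 3467/10220 = pi_C  (ok)
  599/2044*3/20 + 2087/10220*1/20 + 3467/10220*1/4 + 1671/10220*3/20 = 1671/10220 = pi_D  (ok)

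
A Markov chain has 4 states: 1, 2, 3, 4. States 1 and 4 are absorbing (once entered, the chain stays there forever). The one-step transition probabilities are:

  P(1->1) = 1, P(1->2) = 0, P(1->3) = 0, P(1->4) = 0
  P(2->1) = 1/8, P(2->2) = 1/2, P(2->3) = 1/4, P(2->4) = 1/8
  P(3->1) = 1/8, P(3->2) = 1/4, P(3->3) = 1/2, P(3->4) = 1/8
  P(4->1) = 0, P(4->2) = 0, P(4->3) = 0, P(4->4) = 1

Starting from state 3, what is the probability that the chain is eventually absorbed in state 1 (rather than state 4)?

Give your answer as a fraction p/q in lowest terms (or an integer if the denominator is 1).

Answer: 1/2

Derivation:
Let a_i = P(absorbed in 1 | start in state i).
Boundary conditions: a_1 = 1, a_4 = 0.
For each transient state i, a_i = sum_j P(i->j) * a_j:
  a_2 = 1/8*a_1 + 1/2*a_2 + 1/4*a_3 + 1/8*a_4
  a_3 = 1/8*a_1 + 1/4*a_2 + 1/2*a_3 + 1/8*a_4

Substituting a_1 = 1 and a_4 = 0, rearrange to (I - Q) a = r where r[i] = P(i -> 1):
  [1/2, -1/4] . (a_2, a_3) = 1/8
  [-1/4, 1/2] . (a_2, a_3) = 1/8

Solving yields:
  a_2 = 1/2
  a_3 = 1/2

Starting state is 3, so the absorption probability is a_3 = 1/2.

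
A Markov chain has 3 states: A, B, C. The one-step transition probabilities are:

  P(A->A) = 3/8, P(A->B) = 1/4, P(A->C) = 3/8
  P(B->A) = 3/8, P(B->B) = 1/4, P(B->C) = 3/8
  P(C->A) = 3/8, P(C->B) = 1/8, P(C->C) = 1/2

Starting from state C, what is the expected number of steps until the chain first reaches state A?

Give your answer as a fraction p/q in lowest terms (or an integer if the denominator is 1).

Answer: 8/3

Derivation:
Let h_i = expected steps to first reach A from state i.
Boundary: h_A = 0.
First-step equations for the other states:
  h_B = 1 + 3/8*h_A + 1/4*h_B + 3/8*h_C
  h_C = 1 + 3/8*h_A + 1/8*h_B + 1/2*h_C

Substituting h_A = 0 and rearranging gives the linear system (I - Q) h = 1:
  [3/4, -3/8] . (h_B, h_C) = 1
  [-1/8, 1/2] . (h_B, h_C) = 1

Solving yields:
  h_B = 8/3
  h_C = 8/3

Starting state is C, so the expected hitting time is h_C = 8/3.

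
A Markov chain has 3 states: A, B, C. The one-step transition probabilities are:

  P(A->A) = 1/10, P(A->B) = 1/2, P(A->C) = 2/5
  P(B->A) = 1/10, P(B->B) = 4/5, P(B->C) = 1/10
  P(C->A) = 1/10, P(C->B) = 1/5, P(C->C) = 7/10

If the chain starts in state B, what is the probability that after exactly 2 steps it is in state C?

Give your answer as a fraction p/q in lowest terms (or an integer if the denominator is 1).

Answer: 19/100

Derivation:
Computing P^2 by repeated multiplication:
P^1 =
  A: [1/10, 1/2, 2/5]
  B: [1/10, 4/5, 1/10]
  C: [1/10, 1/5, 7/10]
P^2 =
  A: [1/10, 53/100, 37/100]
  B: [1/10, 71/100, 19/100]
  C: [1/10, 7/20, 11/20]

(P^2)[B -> C] = 19/100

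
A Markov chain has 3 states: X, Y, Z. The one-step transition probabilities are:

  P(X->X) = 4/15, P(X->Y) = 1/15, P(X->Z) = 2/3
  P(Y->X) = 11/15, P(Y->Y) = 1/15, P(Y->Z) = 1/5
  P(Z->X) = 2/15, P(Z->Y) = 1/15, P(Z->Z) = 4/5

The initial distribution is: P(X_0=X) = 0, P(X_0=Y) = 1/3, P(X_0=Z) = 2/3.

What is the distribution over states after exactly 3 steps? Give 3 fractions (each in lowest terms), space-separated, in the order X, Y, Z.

Answer: 683/3375 1/15 2467/3375

Derivation:
Propagating the distribution step by step (d_{t+1} = d_t * P):
d_0 = (X=0, Y=1/3, Z=2/3)
  d_1[X] = 0*4/15 + 1/3*11/15 + 2/3*2/15 = 1/3
  d_1[Y] = 0*1/15 + 1/3*1/15 + 2/3*1/15 = 1/15
  d_1[Z] = 0*2/3 + 1/3*1/5 + 2/3*4/5 = 3/5
d_1 = (X=1/3, Y=1/15, Z=3/5)
  d_2[X] = 1/3*4/15 + 1/15*11/15 + 3/5*2/15 = 49/225
  d_2[Y] = 1/3*1/15 + 1/15*1/15 + 3/5*1/15 = 1/15
  d_2[Z] = 1/3*2/3 + 1/15*1/5 + 3/5*4/5 = 161/225
d_2 = (X=49/225, Y=1/15, Z=161/225)
  d_3[X] = 49/225*4/15 + 1/15*11/15 + 161/225*2/15 = 683/3375
  d_3[Y] = 49/225*1/15 + 1/15*1/15 + 161/225*1/15 = 1/15
  d_3[Z] = 49/225*2/3 + 1/15*1/5 + 161/225*4/5 = 2467/3375
d_3 = (X=683/3375, Y=1/15, Z=2467/3375)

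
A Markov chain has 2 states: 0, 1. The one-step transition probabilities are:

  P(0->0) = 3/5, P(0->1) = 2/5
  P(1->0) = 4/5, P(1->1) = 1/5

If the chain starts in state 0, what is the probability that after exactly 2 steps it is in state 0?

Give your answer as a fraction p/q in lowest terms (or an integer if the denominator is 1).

Answer: 17/25

Derivation:
Computing P^2 by repeated multiplication:
P^1 =
  0: [3/5, 2/5]
  1: [4/5, 1/5]
P^2 =
  0: [17/25, 8/25]
  1: [16/25, 9/25]

(P^2)[0 -> 0] = 17/25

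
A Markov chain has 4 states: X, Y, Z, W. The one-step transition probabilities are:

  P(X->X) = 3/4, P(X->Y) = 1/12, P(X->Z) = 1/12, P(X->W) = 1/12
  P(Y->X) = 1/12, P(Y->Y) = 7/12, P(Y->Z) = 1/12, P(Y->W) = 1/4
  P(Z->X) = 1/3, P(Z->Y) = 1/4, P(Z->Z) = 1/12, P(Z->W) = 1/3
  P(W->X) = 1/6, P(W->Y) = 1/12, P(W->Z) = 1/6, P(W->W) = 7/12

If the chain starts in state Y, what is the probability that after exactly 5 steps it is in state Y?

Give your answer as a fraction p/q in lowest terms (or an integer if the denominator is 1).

Computing P^5 by repeated multiplication:
P^1 =
  X: [3/4, 1/12, 1/12, 1/12]
  Y: [1/12, 7/12, 1/12, 1/4]
  Z: [1/3, 1/4, 1/12, 1/3]
  W: [1/6, 1/12, 1/6, 7/12]
P^2 =
  X: [11/18, 5/36, 13/144, 23/144]
  Y: [13/72, 7/18, 5/48, 47/144]
  Z: [17/48, 2/9, 1/9, 5/16]
  W: [41/144, 11/72, 19/144, 31/72]
P^3 =
  X: [455/864, 145/864, 167/1728, 361/1728]
  Y: [37/144, 85/288, 191/1728, 583/1728]
  Z: [215/576, 23/108, 7/64, 263/864]
  W: [197/576, 157/864, 103/864, 617/1728]
P^4 =
  X: [1645/3456, 1901/10368, 2089/20736, 4975/20736]
  Y: [1609/5184, 2585/10368, 2311/20736, 2273/6912]
  Z: [7981/20736, 719/3456, 1127/10368, 6187/20736]
  W: [7691/20736, 503/2592, 2345/20736, 1669/5184]
P^5 =
  X: [55469/124416, 23863/124416, 25711/248832, 64457/248832]
  Y: [10747/31104, 28189/124416, 9185/82944, 78923/248832]
  Z: [10837/27648, 6391/31104, 26923/248832, 763/2592]
  W: [95975/248832, 24785/124416, 6853/62208, 75875/248832]

(P^5)[Y -> Y] = 28189/124416

Answer: 28189/124416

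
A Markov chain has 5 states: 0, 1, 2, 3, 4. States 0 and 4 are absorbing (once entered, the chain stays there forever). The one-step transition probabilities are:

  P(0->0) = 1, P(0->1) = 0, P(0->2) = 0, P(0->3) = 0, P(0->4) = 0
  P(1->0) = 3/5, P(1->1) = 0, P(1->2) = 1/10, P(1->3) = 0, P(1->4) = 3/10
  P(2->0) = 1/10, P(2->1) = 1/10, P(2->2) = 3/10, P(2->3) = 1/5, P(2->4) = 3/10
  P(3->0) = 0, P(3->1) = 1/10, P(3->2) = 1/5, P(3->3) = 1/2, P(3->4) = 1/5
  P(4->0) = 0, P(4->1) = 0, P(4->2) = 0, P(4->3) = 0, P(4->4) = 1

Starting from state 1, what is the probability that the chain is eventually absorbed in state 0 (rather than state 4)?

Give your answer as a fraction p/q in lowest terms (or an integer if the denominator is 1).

Let a_i = P(absorbed in 0 | start in state i).
Boundary conditions: a_0 = 1, a_4 = 0.
For each transient state i, a_i = sum_j P(i->j) * a_j:
  a_1 = 3/5*a_0 + 0*a_1 + 1/10*a_2 + 0*a_3 + 3/10*a_4
  a_2 = 1/10*a_0 + 1/10*a_1 + 3/10*a_2 + 1/5*a_3 + 3/10*a_4
  a_3 = 0*a_0 + 1/10*a_1 + 1/5*a_2 + 1/2*a_3 + 1/5*a_4

Substituting a_0 = 1 and a_4 = 0, rearrange to (I - Q) a = r where r[i] = P(i -> 0):
  [1, -1/10, 0] . (a_1, a_2, a_3) = 3/5
  [-1/10, 7/10, -1/5] . (a_1, a_2, a_3) = 1/10
  [-1/10, -1/5, 1/2] . (a_1, a_2, a_3) = 0

Solving yields:
  a_1 = 191/303
  a_2 = 92/303
  a_3 = 25/101

Starting state is 1, so the absorption probability is a_1 = 191/303.

Answer: 191/303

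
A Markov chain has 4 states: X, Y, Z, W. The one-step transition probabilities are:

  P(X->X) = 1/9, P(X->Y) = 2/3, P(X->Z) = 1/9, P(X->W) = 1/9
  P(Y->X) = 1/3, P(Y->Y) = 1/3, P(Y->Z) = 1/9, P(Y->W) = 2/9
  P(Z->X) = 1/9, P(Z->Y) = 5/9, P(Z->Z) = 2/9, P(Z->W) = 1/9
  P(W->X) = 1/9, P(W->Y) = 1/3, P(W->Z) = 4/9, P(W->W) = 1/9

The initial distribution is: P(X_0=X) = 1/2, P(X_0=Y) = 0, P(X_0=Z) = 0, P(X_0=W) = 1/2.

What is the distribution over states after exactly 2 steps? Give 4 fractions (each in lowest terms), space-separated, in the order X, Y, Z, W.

Propagating the distribution step by step (d_{t+1} = d_t * P):
d_0 = (X=1/2, Y=0, Z=0, W=1/2)
  d_1[X] = 1/2*1/9 + 0*1/3 + 0*1/9 + 1/2*1/9 = 1/9
  d_1[Y] = 1/2*2/3 + 0*1/3 + 0*5/9 + 1/2*1/3 = 1/2
  d_1[Z] = 1/2*1/9 + 0*1/9 + 0*2/9 + 1/2*4/9 = 5/18
  d_1[W] = 1/2*1/9 + 0*2/9 + 0*1/9 + 1/2*1/9 = 1/9
d_1 = (X=1/9, Y=1/2, Z=5/18, W=1/9)
  d_2[X] = 1/9*1/9 + 1/2*1/3 + 5/18*1/9 + 1/9*1/9 = 2/9
  d_2[Y] = 1/9*2/3 + 1/2*1/3 + 5/18*5/9 + 1/9*1/3 = 35/81
  d_2[Z] = 1/9*1/9 + 1/2*1/9 + 5/18*2/9 + 1/9*4/9 = 29/162
  d_2[W] = 1/9*1/9 + 1/2*2/9 + 5/18*1/9 + 1/9*1/9 = 1/6
d_2 = (X=2/9, Y=35/81, Z=29/162, W=1/6)

Answer: 2/9 35/81 29/162 1/6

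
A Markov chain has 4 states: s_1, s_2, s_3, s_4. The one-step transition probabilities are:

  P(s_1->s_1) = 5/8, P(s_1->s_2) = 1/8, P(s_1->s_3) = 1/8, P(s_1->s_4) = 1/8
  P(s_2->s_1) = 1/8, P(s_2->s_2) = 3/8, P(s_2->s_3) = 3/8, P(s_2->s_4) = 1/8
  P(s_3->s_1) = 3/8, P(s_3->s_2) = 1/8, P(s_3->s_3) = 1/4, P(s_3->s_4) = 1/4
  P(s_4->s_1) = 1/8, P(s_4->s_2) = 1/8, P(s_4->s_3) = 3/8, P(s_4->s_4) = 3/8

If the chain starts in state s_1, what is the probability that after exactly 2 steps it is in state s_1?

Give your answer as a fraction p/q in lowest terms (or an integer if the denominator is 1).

Answer: 15/32

Derivation:
Computing P^2 by repeated multiplication:
P^1 =
  s_1: [5/8, 1/8, 1/8, 1/8]
  s_2: [1/8, 3/8, 3/8, 1/8]
  s_3: [3/8, 1/8, 1/4, 1/4]
  s_4: [1/8, 1/8, 3/8, 3/8]
P^2 =
  s_1: [15/32, 5/32, 13/64, 11/64]
  s_2: [9/32, 7/32, 19/64, 13/64]
  s_3: [3/8, 5/32, 1/4, 7/32]
  s_4: [9/32, 5/32, 19/64, 17/64]

(P^2)[s_1 -> s_1] = 15/32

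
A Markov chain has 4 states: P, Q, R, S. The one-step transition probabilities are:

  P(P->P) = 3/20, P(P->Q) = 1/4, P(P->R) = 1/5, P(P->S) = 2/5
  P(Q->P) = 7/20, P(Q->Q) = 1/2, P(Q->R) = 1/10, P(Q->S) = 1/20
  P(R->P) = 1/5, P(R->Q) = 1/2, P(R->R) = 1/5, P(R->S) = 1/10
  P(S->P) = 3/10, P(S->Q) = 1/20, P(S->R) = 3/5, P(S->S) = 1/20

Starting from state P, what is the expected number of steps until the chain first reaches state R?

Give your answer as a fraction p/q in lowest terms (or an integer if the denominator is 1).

Let h_i = expected steps to first reach R from state i.
Boundary: h_R = 0.
First-step equations for the other states:
  h_P = 1 + 3/20*h_P + 1/4*h_Q + 1/5*h_R + 2/5*h_S
  h_Q = 1 + 7/20*h_P + 1/2*h_Q + 1/10*h_R + 1/20*h_S
  h_S = 1 + 3/10*h_P + 1/20*h_Q + 3/5*h_R + 1/20*h_S

Substituting h_R = 0 and rearranging gives the linear system (I - Q) h = 1:
  [17/20, -1/4, -2/5] . (h_P, h_Q, h_S) = 1
  [-7/20, 1/2, -1/20] . (h_P, h_Q, h_S) = 1
  [-3/10, -1/20, 19/20] . (h_P, h_Q, h_S) = 1

Solving yields:
  h_P = 3770/991
  h_Q = 4870/991
  h_S = 2490/991

Starting state is P, so the expected hitting time is h_P = 3770/991.

Answer: 3770/991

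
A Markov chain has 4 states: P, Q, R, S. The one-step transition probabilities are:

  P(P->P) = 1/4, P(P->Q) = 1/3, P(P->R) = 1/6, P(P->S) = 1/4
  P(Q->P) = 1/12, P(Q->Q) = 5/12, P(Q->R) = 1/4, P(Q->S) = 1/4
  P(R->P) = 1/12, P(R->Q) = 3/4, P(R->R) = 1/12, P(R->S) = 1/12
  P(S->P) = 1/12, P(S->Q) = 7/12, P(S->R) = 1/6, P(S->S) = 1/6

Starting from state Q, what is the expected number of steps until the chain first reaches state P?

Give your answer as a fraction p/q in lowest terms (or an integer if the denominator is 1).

Let h_i = expected steps to first reach P from state i.
Boundary: h_P = 0.
First-step equations for the other states:
  h_Q = 1 + 1/12*h_P + 5/12*h_Q + 1/4*h_R + 1/4*h_S
  h_R = 1 + 1/12*h_P + 3/4*h_Q + 1/12*h_R + 1/12*h_S
  h_S = 1 + 1/12*h_P + 7/12*h_Q + 1/6*h_R + 1/6*h_S

Substituting h_P = 0 and rearranging gives the linear system (I - Q) h = 1:
  [7/12, -1/4, -1/4] . (h_Q, h_R, h_S) = 1
  [-3/4, 11/12, -1/12] . (h_Q, h_R, h_S) = 1
  [-7/12, -1/6, 5/6] . (h_Q, h_R, h_S) = 1

Solving yields:
  h_Q = 12
  h_R = 12
  h_S = 12

Starting state is Q, so the expected hitting time is h_Q = 12.

Answer: 12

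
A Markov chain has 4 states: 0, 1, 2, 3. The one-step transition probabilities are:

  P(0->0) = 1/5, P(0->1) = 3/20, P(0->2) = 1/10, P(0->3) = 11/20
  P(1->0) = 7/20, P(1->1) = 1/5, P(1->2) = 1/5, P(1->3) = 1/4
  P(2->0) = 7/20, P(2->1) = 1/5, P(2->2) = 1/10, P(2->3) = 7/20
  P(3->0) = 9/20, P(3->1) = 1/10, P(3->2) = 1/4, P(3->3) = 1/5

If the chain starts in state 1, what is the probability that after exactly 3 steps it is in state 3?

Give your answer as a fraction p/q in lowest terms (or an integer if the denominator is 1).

Computing P^3 by repeated multiplication:
P^1 =
  0: [1/5, 3/20, 1/10, 11/20]
  1: [7/20, 1/5, 1/5, 1/4]
  2: [7/20, 1/5, 1/10, 7/20]
  3: [9/20, 1/10, 1/4, 1/5]
P^2 =
  0: [3/8, 27/200, 79/400, 117/400]
  1: [129/400, 63/400, 63/400, 29/80]
  2: [133/400, 59/400, 69/400, 139/400]
  3: [121/400, 63/400, 7/50, 2/5]
P^3 =
  0: [323/1000, 19/125, 1259/8000, 2941/8000]
  1: [2703/8000, 1181/8000, 1361/8000, 551/1600]
  2: [2679/8000, 1189/8000, 267/1600, 2797/8000]
  3: [2757/8000, 1159/8000, 703/4000, 1339/4000]

(P^3)[1 -> 3] = 551/1600

Answer: 551/1600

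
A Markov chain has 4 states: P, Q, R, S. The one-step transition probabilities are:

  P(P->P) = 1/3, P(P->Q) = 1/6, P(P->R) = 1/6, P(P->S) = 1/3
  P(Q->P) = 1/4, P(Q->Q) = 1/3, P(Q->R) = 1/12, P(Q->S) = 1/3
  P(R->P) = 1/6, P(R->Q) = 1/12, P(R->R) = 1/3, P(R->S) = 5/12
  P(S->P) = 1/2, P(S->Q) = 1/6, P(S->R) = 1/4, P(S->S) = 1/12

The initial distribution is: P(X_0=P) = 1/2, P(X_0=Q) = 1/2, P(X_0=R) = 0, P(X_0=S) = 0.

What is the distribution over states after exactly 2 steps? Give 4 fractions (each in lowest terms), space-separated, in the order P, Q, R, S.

Propagating the distribution step by step (d_{t+1} = d_t * P):
d_0 = (P=1/2, Q=1/2, R=0, S=0)
  d_1[P] = 1/2*1/3 + 1/2*1/4 + 0*1/6 + 0*1/2 = 7/24
  d_1[Q] = 1/2*1/6 + 1/2*1/3 + 0*1/12 + 0*1/6 = 1/4
  d_1[R] = 1/2*1/6 + 1/2*1/12 + 0*1/3 + 0*1/4 = 1/8
  d_1[S] = 1/2*1/3 + 1/2*1/3 + 0*5/12 + 0*1/12 = 1/3
d_1 = (P=7/24, Q=1/4, R=1/8, S=1/3)
  d_2[P] = 7/24*1/3 + 1/4*1/4 + 1/8*1/6 + 1/3*1/2 = 25/72
  d_2[Q] = 7/24*1/6 + 1/4*1/3 + 1/8*1/12 + 1/3*1/6 = 19/96
  d_2[R] = 7/24*1/6 + 1/4*1/12 + 1/8*1/3 + 1/3*1/4 = 7/36
  d_2[S] = 7/24*1/3 + 1/4*1/3 + 1/8*5/12 + 1/3*1/12 = 25/96
d_2 = (P=25/72, Q=19/96, R=7/36, S=25/96)

Answer: 25/72 19/96 7/36 25/96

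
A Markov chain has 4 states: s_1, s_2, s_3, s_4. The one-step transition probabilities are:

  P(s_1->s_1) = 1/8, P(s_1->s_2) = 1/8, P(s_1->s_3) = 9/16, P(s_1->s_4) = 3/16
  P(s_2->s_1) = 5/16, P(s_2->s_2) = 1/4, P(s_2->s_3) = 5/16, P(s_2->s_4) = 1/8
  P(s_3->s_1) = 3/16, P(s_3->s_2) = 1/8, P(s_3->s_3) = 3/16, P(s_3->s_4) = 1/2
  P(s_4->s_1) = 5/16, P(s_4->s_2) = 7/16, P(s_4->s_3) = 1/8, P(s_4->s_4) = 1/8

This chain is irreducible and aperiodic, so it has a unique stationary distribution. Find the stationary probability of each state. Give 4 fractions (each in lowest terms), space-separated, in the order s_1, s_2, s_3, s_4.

The stationary distribution satisfies pi = pi * P, i.e.:
  pi_s_1 = 1/8*pi_s_1 + 5/16*pi_s_2 + 3/16*pi_s_3 + 5/16*pi_s_4
  pi_s_2 = 1/8*pi_s_1 + 1/4*pi_s_2 + 1/8*pi_s_3 + 7/16*pi_s_4
  pi_s_3 = 9/16*pi_s_1 + 5/16*pi_s_2 + 3/16*pi_s_3 + 1/8*pi_s_4
  pi_s_4 = 3/16*pi_s_1 + 1/8*pi_s_2 + 1/2*pi_s_3 + 1/8*pi_s_4
with normalization: pi_s_1 + pi_s_2 + pi_s_3 + pi_s_4 = 1.

Using the first 3 balance equations plus normalization, the linear system A*pi = b is:
  [-7/8, 5/16, 3/16, 5/16] . pi = 0
  [1/8, -3/4, 1/8, 7/16] . pi = 0
  [9/16, 5/16, -13/16, 1/8] . pi = 0
  [1, 1, 1, 1] . pi = 1

Solving yields:
  pi_s_1 = 691/2968
  pi_s_2 = 1373/5936
  pi_s_3 = 1711/5936
  pi_s_4 = 105/424

Verification (pi * P):
  691/2968*1/8 + 1373/5936*5/16 + 1711/5936*3/16 + 105/424*5/16 = 691/2968 = pi_s_1  (ok)
  691/2968*1/8 + 1373/5936*1/4 + 1711/5936*1/8 + 105/424*7/16 = 1373/5936 = pi_s_2  (ok)
  691/2968*9/16 + 1373/5936*5/16 + 1711/5936*3/16 + 105/424*1/8 = 1711/5936 = pi_s_3  (ok)
  691/2968*3/16 + 1373/5936*1/8 + 1711/5936*1/2 + 105/424*1/8 = 105/424 = pi_s_4  (ok)

Answer: 691/2968 1373/5936 1711/5936 105/424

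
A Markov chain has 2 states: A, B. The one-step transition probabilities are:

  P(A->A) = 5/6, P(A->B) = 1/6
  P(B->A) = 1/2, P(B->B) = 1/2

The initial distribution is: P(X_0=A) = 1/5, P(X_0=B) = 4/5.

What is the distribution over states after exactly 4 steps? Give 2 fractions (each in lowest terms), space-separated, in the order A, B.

Propagating the distribution step by step (d_{t+1} = d_t * P):
d_0 = (A=1/5, B=4/5)
  d_1[A] = 1/5*5/6 + 4/5*1/2 = 17/30
  d_1[B] = 1/5*1/6 + 4/5*1/2 = 13/30
d_1 = (A=17/30, B=13/30)
  d_2[A] = 17/30*5/6 + 13/30*1/2 = 31/45
  d_2[B] = 17/30*1/6 + 13/30*1/2 = 14/45
d_2 = (A=31/45, B=14/45)
  d_3[A] = 31/45*5/6 + 14/45*1/2 = 197/270
  d_3[B] = 31/45*1/6 + 14/45*1/2 = 73/270
d_3 = (A=197/270, B=73/270)
  d_4[A] = 197/270*5/6 + 73/270*1/2 = 301/405
  d_4[B] = 197/270*1/6 + 73/270*1/2 = 104/405
d_4 = (A=301/405, B=104/405)

Answer: 301/405 104/405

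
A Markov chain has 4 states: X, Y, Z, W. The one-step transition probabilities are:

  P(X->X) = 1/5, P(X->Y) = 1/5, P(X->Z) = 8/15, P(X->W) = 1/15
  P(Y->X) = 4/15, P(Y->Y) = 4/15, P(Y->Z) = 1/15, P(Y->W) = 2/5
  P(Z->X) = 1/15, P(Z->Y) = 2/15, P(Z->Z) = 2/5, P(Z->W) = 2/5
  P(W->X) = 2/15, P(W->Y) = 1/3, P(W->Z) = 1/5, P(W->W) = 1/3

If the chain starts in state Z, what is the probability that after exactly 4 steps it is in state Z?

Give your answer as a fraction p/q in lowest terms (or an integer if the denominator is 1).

Answer: 13804/50625

Derivation:
Computing P^4 by repeated multiplication:
P^1 =
  X: [1/5, 1/5, 8/15, 1/15]
  Y: [4/15, 4/15, 1/15, 2/5]
  Z: [1/15, 2/15, 2/5, 2/5]
  W: [2/15, 1/3, 1/5, 1/3]
P^2 =
  X: [31/225, 14/75, 26/75, 74/225]
  Y: [41/225, 4/15, 4/15, 64/225]
  Z: [29/225, 53/225, 64/225, 79/225]
  W: [13/75, 19/75, 6/25, 1/3]
P^3 =
  X: [487/3375, 787/3375, 196/675, 1121/3375]
  Y: [551/3375, 803/3375, 188/675, 1081/3375]
  Z: [521/3375, 274/1125, 302/1125, 1126/3375]
  W: [61/375, 92/375, 34/125, 8/25]
P^4 =
  X: [7831/50625, 4058/16875, 4642/16875, 16694/50625]
  Y: [7967/50625, 6/25, 174/625, 16414/50625]
  Z: [8009/50625, 12293/50625, 13804/50625, 16519/50625]
  W: [893/5625, 271/1125, 1552/5625, 73/225]

(P^4)[Z -> Z] = 13804/50625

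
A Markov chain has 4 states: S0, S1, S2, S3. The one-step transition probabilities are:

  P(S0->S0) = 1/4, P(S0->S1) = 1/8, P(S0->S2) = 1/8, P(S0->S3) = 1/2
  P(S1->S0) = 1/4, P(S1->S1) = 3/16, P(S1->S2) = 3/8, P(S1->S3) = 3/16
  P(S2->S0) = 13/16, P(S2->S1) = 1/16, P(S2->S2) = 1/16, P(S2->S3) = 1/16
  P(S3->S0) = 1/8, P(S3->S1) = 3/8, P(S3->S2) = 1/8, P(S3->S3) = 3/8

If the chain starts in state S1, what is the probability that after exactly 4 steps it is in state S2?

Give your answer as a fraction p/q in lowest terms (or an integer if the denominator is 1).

Computing P^4 by repeated multiplication:
P^1 =
  S0: [1/4, 1/8, 1/8, 1/2]
  S1: [1/4, 3/16, 3/8, 3/16]
  S2: [13/16, 1/16, 1/16, 1/16]
  S3: [1/8, 3/8, 1/8, 3/8]
P^2 =
  S0: [33/128, 1/4, 19/128, 11/32]
  S1: [7/16, 41/256, 19/128, 65/256]
  S2: [71/256, 9/64, 35/256, 57/128]
  S3: [35/128, 15/64, 27/128, 9/32]
P^3 =
  S0: [595/2048, 445/2048, 365/2048, 643/2048]
  S1: [309/1024, 775/4096, 319/2048, 1447/4096]
  S2: [1111/4096, 969/4096, 621/4096, 1395/4096]
  S3: [683/2048, 403/2048, 349/2048, 613/2048]
P^4 =
  S0: [10191/32768, 1687/8192, 5511/32768, 5159/16384]
  S1: [601/2048, 14117/65536, 5327/32768, 21533/65536]
  S2: [19183/65536, 1765/8192, 11447/65536, 10393/32768]
  S3: [10107/32768, 3301/16384, 5359/32768, 2675/8192]

(P^4)[S1 -> S2] = 5327/32768

Answer: 5327/32768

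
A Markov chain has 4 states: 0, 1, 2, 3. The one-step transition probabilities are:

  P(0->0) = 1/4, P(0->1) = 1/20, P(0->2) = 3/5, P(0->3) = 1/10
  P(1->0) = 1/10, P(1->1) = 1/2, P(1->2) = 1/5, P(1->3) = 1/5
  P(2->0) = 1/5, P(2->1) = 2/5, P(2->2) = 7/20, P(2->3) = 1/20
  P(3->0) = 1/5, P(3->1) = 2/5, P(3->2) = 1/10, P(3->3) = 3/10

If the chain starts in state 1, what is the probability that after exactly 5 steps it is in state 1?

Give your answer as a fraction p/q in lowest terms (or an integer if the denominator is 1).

Computing P^5 by repeated multiplication:
P^1 =
  0: [1/4, 1/20, 3/5, 1/10]
  1: [1/10, 1/2, 1/5, 1/5]
  2: [1/5, 2/5, 7/20, 1/20]
  3: [1/5, 2/5, 1/10, 3/10]
P^2 =
  0: [83/400, 127/400, 19/50, 19/200]
  1: [31/200, 83/200, 1/4, 9/50]
  2: [17/100, 37/100, 131/400, 53/400]
  3: [17/100, 37/100, 53/200, 39/200]
P^3 =
  0: [1429/8000, 2873/8000, 661/2000, 527/4000]
  1: [133/800, 1549/4000, 563/2000, 33/200]
  2: [343/2000, 151/400, 2431/8000, 1177/8000]
  3: [343/2000, 151/400, 1153/4000, 651/4000]
P^4 =
  0: [27683/160000, 59743/160000, 6157/20000, 11659/80000]
  1: [13567/80000, 30443/80000, 11689/40000, 3153/20000]
  2: [6833/40000, 15109/40000, 9583/32000, 24317/160000]
  3: [6833/40000, 15109/40000, 4729/16000, 12471/80000]
P^5 =
  0: [548197/3200000, 241141/640000, 240649/800000, 241751/1600000]
  1: [272681/1600000, 605917/1600000, 236723/800000, 61989/400000]
  2: [27323/160000, 302387/800000, 953767/3200000, 19609/128000]
  3: [27323/160000, 302387/800000, 475321/1600000, 9867/64000]

(P^5)[1 -> 1] = 605917/1600000

Answer: 605917/1600000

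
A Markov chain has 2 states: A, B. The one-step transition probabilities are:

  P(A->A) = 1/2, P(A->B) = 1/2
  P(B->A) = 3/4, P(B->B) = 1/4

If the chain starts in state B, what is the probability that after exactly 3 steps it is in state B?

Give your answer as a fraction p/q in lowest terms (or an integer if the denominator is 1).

Computing P^3 by repeated multiplication:
P^1 =
  A: [1/2, 1/2]
  B: [3/4, 1/4]
P^2 =
  A: [5/8, 3/8]
  B: [9/16, 7/16]
P^3 =
  A: [19/32, 13/32]
  B: [39/64, 25/64]

(P^3)[B -> B] = 25/64

Answer: 25/64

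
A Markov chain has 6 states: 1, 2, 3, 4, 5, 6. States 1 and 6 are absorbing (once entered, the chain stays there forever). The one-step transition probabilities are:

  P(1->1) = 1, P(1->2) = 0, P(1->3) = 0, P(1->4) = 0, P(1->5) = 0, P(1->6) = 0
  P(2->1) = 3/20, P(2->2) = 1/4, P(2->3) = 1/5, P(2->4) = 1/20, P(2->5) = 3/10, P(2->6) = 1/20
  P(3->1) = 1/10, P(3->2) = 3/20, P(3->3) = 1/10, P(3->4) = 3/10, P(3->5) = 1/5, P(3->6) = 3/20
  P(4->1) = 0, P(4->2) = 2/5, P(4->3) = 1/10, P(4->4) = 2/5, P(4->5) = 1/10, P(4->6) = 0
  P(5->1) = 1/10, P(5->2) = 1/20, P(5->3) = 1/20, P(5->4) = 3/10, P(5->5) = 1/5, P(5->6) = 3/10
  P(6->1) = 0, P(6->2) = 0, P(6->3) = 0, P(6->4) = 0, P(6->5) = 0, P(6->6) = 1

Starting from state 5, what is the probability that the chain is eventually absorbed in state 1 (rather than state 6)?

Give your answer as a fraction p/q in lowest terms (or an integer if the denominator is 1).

Let a_i = P(absorbed in 1 | start in state i).
Boundary conditions: a_1 = 1, a_6 = 0.
For each transient state i, a_i = sum_j P(i->j) * a_j:
  a_2 = 3/20*a_1 + 1/4*a_2 + 1/5*a_3 + 1/20*a_4 + 3/10*a_5 + 1/20*a_6
  a_3 = 1/10*a_1 + 3/20*a_2 + 1/10*a_3 + 3/10*a_4 + 1/5*a_5 + 3/20*a_6
  a_4 = 0*a_1 + 2/5*a_2 + 1/10*a_3 + 2/5*a_4 + 1/10*a_5 + 0*a_6
  a_5 = 1/10*a_1 + 1/20*a_2 + 1/20*a_3 + 3/10*a_4 + 1/5*a_5 + 3/10*a_6

Substituting a_1 = 1 and a_6 = 0, rearrange to (I - Q) a = r where r[i] = P(i -> 1):
  [3/4, -1/5, -1/20, -3/10] . (a_2, a_3, a_4, a_5) = 3/20
  [-3/20, 9/10, -3/10, -1/5] . (a_2, a_3, a_4, a_5) = 1/10
  [-2/5, -1/10, 3/5, -1/10] . (a_2, a_3, a_4, a_5) = 0
  [-1/20, -1/20, -3/10, 4/5] . (a_2, a_3, a_4, a_5) = 1/10

Solving yields:
  a_2 = 2272/4719
  a_3 = 152/363
  a_4 = 163/363
  a_5 = 50/143

Starting state is 5, so the absorption probability is a_5 = 50/143.

Answer: 50/143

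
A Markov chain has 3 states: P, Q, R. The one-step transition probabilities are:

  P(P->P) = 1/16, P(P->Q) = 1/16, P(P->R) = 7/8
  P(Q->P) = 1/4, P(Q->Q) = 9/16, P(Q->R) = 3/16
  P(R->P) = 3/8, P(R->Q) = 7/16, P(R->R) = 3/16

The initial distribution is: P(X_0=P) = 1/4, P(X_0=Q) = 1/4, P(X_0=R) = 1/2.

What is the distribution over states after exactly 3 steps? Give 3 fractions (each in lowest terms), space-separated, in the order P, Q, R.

Propagating the distribution step by step (d_{t+1} = d_t * P):
d_0 = (P=1/4, Q=1/4, R=1/2)
  d_1[P] = 1/4*1/16 + 1/4*1/4 + 1/2*3/8 = 17/64
  d_1[Q] = 1/4*1/16 + 1/4*9/16 + 1/2*7/16 = 3/8
  d_1[R] = 1/4*7/8 + 1/4*3/16 + 1/2*3/16 = 23/64
d_1 = (P=17/64, Q=3/8, R=23/64)
  d_2[P] = 17/64*1/16 + 3/8*1/4 + 23/64*3/8 = 251/1024
  d_2[Q] = 17/64*1/16 + 3/8*9/16 + 23/64*7/16 = 197/512
  d_2[R] = 17/64*7/8 + 3/8*3/16 + 23/64*3/16 = 379/1024
d_2 = (P=251/1024, Q=197/512, R=379/1024)
  d_3[P] = 251/1024*1/16 + 197/512*1/4 + 379/1024*3/8 = 4101/16384
  d_3[Q] = 251/1024*1/16 + 197/512*9/16 + 379/1024*7/16 = 3225/8192
  d_3[R] = 251/1024*7/8 + 197/512*3/16 + 379/1024*3/16 = 5833/16384
d_3 = (P=4101/16384, Q=3225/8192, R=5833/16384)

Answer: 4101/16384 3225/8192 5833/16384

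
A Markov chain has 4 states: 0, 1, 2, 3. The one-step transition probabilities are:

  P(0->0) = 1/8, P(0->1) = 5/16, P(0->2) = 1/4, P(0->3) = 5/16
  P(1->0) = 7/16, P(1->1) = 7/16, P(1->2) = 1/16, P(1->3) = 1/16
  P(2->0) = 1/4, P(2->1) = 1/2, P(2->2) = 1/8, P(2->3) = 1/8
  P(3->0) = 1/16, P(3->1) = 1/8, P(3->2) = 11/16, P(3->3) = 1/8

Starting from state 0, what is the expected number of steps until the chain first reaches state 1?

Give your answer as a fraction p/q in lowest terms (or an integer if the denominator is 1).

Let h_i = expected steps to first reach 1 from state i.
Boundary: h_1 = 0.
First-step equations for the other states:
  h_0 = 1 + 1/8*h_0 + 5/16*h_1 + 1/4*h_2 + 5/16*h_3
  h_2 = 1 + 1/4*h_0 + 1/2*h_1 + 1/8*h_2 + 1/8*h_3
  h_3 = 1 + 1/16*h_0 + 1/8*h_1 + 11/16*h_2 + 1/8*h_3

Substituting h_1 = 0 and rearranging gives the linear system (I - Q) h = 1:
  [7/8, -1/4, -5/16] . (h_0, h_2, h_3) = 1
  [-1/4, 7/8, -1/8] . (h_0, h_2, h_3) = 1
  [-1/16, -11/16, 7/8] . (h_0, h_2, h_3) = 1

Solving yields:
  h_0 = 88/29
  h_2 = 72/29
  h_3 = 96/29

Starting state is 0, so the expected hitting time is h_0 = 88/29.

Answer: 88/29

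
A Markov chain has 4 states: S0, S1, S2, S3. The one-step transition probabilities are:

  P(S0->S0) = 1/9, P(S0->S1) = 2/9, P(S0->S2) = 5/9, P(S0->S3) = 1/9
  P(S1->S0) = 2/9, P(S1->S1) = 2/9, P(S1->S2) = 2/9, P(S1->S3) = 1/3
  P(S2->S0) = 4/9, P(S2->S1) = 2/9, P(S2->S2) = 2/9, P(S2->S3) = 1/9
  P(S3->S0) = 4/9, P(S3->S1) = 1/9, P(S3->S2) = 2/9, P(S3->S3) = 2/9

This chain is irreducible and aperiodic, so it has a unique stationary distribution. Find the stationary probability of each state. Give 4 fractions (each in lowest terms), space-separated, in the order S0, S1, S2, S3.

The stationary distribution satisfies pi = pi * P, i.e.:
  pi_S0 = 1/9*pi_S0 + 2/9*pi_S1 + 4/9*pi_S2 + 4/9*pi_S3
  pi_S1 = 2/9*pi_S0 + 2/9*pi_S1 + 2/9*pi_S2 + 1/9*pi_S3
  pi_S2 = 5/9*pi_S0 + 2/9*pi_S1 + 2/9*pi_S2 + 2/9*pi_S3
  pi_S3 = 1/9*pi_S0 + 1/3*pi_S1 + 1/9*pi_S2 + 2/9*pi_S3
with normalization: pi_S0 + pi_S1 + pi_S2 + pi_S3 = 1.

Using the first 3 balance equations plus normalization, the linear system A*pi = b is:
  [-8/9, 2/9, 4/9, 4/9] . pi = 0
  [2/9, -7/9, 2/9, 1/9] . pi = 0
  [5/9, 2/9, -7/9, 2/9] . pi = 0
  [1, 1, 1, 1] . pi = 1

Solving yields:
  pi_S0 = 133/444
  pi_S1 = 15/74
  pi_S2 = 143/444
  pi_S3 = 13/74

Verification (pi * P):
  133/444*1/9 + 15/74*2/9 + 143/444*4/9 + 13/74*4/9 = 133/444 = pi_S0  (ok)
  133/444*2/9 + 15/74*2/9 + 143/444*2/9 + 13/74*1/9 = 15/74 = pi_S1  (ok)
  133/444*5/9 + 15/74*2/9 + 143/444*2/9 + 13/74*2/9 = 143/444 = pi_S2  (ok)
  133/444*1/9 + 15/74*1/3 + 143/444*1/9 + 13/74*2/9 = 13/74 = pi_S3  (ok)

Answer: 133/444 15/74 143/444 13/74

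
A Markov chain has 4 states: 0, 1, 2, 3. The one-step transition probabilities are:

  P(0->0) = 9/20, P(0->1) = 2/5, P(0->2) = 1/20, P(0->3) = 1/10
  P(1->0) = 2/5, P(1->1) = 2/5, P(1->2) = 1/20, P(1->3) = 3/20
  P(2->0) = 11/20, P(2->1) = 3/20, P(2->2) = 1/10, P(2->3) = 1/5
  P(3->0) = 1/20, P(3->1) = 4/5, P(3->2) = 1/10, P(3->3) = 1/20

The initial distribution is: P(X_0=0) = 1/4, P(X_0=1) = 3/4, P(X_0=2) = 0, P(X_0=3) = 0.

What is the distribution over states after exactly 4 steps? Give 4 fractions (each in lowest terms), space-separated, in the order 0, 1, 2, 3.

Answer: 246659/640000 69463/160000 37793/640000 607/5000

Derivation:
Propagating the distribution step by step (d_{t+1} = d_t * P):
d_0 = (0=1/4, 1=3/4, 2=0, 3=0)
  d_1[0] = 1/4*9/20 + 3/4*2/5 + 0*11/20 + 0*1/20 = 33/80
  d_1[1] = 1/4*2/5 + 3/4*2/5 + 0*3/20 + 0*4/5 = 2/5
  d_1[2] = 1/4*1/20 + 3/4*1/20 + 0*1/10 + 0*1/10 = 1/20
  d_1[3] = 1/4*1/10 + 3/4*3/20 + 0*1/5 + 0*1/20 = 11/80
d_1 = (0=33/80, 1=2/5, 2=1/20, 3=11/80)
  d_2[0] = 33/80*9/20 + 2/5*2/5 + 1/20*11/20 + 11/80*1/20 = 19/50
  d_2[1] = 33/80*2/5 + 2/5*2/5 + 1/20*3/20 + 11/80*4/5 = 177/400
  d_2[2] = 33/80*1/20 + 2/5*1/20 + 1/20*1/10 + 11/80*1/10 = 19/320
  d_2[3] = 33/80*1/10 + 2/5*3/20 + 1/20*1/5 + 11/80*1/20 = 189/1600
d_2 = (0=19/50, 1=177/400, 2=19/320, 3=189/1600)
  d_3[0] = 19/50*9/20 + 177/400*2/5 + 19/320*11/20 + 189/1600*1/20 = 1237/3200
  d_3[1] = 19/50*2/5 + 177/400*2/5 + 19/320*3/20 + 189/1600*4/5 = 13837/32000
  d_3[2] = 19/50*1/20 + 177/400*1/20 + 19/320*1/10 + 189/1600*1/10 = 471/8000
  d_3[3] = 19/50*1/10 + 177/400*3/20 + 19/320*1/5 + 189/1600*1/20 = 3909/32000
d_3 = (0=1237/3200, 1=13837/32000, 2=471/8000, 3=3909/32000)
  d_4[0] = 1237/3200*9/20 + 13837/32000*2/5 + 471/8000*11/20 + 3909/32000*1/20 = 246659/640000
  d_4[1] = 1237/3200*2/5 + 13837/32000*2/5 + 471/8000*3/20 + 3909/32000*4/5 = 69463/160000
  d_4[2] = 1237/3200*1/20 + 13837/32000*1/20 + 471/8000*1/10 + 3909/32000*1/10 = 37793/640000
  d_4[3] = 1237/3200*1/10 + 13837/32000*3/20 + 471/8000*1/5 + 3909/32000*1/20 = 607/5000
d_4 = (0=246659/640000, 1=69463/160000, 2=37793/640000, 3=607/5000)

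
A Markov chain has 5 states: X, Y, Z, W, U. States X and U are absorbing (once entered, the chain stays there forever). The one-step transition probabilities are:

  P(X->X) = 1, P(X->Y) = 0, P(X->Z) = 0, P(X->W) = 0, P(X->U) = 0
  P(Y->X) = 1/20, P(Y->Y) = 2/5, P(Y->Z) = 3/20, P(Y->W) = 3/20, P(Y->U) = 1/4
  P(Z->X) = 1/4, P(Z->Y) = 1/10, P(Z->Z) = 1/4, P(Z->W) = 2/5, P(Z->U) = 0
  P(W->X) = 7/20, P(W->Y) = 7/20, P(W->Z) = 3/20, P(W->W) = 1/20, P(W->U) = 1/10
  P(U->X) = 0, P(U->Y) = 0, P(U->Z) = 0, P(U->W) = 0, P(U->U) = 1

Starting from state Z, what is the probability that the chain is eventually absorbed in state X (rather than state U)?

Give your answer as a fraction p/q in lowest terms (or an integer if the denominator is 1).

Let a_i = P(absorbed in X | start in state i).
Boundary conditions: a_X = 1, a_U = 0.
For each transient state i, a_i = sum_j P(i->j) * a_j:
  a_Y = 1/20*a_X + 2/5*a_Y + 3/20*a_Z + 3/20*a_W + 1/4*a_U
  a_Z = 1/4*a_X + 1/10*a_Y + 1/4*a_Z + 2/5*a_W + 0*a_U
  a_W = 7/20*a_X + 7/20*a_Y + 3/20*a_Z + 1/20*a_W + 1/10*a_U

Substituting a_X = 1 and a_U = 0, rearrange to (I - Q) a = r where r[i] = P(i -> X):
  [3/5, -3/20, -3/20] . (a_Y, a_Z, a_W) = 1/20
  [-1/10, 3/4, -2/5] . (a_Y, a_Z, a_W) = 1/4
  [-7/20, -3/20, 19/20] . (a_Y, a_Z, a_W) = 7/20

Solving yields:
  a_Y = 358/839
  a_Z = 1843/2517
  a_W = 538/839

Starting state is Z, so the absorption probability is a_Z = 1843/2517.

Answer: 1843/2517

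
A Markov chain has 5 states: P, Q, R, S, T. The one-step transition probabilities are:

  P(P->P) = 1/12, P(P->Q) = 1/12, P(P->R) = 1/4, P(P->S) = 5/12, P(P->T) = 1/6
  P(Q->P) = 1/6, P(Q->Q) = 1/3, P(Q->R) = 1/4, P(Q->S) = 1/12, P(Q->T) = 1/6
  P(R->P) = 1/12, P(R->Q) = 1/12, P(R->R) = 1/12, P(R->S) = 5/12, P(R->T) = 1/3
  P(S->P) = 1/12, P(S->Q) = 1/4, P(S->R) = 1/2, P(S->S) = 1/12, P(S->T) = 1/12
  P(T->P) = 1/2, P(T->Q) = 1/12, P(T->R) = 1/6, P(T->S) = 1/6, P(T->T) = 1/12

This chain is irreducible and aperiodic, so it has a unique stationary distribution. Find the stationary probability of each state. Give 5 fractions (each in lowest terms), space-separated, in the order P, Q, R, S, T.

The stationary distribution satisfies pi = pi * P, i.e.:
  pi_P = 1/12*pi_P + 1/6*pi_Q + 1/12*pi_R + 1/12*pi_S + 1/2*pi_T
  pi_Q = 1/12*pi_P + 1/3*pi_Q + 1/12*pi_R + 1/4*pi_S + 1/12*pi_T
  pi_R = 1/4*pi_P + 1/4*pi_Q + 1/12*pi_R + 1/2*pi_S + 1/6*pi_T
  pi_S = 5/12*pi_P + 1/12*pi_Q + 5/12*pi_R + 1/12*pi_S + 1/6*pi_T
  pi_T = 1/6*pi_P + 1/6*pi_Q + 1/3*pi_R + 1/12*pi_S + 1/12*pi_T
with normalization: pi_P + pi_Q + pi_R + pi_S + pi_T = 1.

Using the first 4 balance equations plus normalization, the linear system A*pi = b is:
  [-11/12, 1/6, 1/12, 1/12, 1/2] . pi = 0
  [1/12, -2/3, 1/12, 1/4, 1/12] . pi = 0
  [1/4, 1/4, -11/12, 1/2, 1/6] . pi = 0
  [5/12, 1/12, 5/12, -11/12, 1/6] . pi = 0
  [1, 1, 1, 1, 1] . pi = 1

Solving yields:
  pi_P = 4709/27752
  pi_Q = 1139/6938
  pi_R = 7021/27752
  pi_S = 3313/13876
  pi_T = 605/3469

Verification (pi * P):
  4709/27752*1/12 + 1139/6938*1/6 + 7021/27752*1/12 + 3313/13876*1/12 + 605/3469*1/2 = 4709/27752 = pi_P  (ok)
  4709/27752*1/12 + 1139/6938*1/3 + 7021/27752*1/12 + 3313/13876*1/4 + 605/3469*1/12 = 1139/6938 = pi_Q  (ok)
  4709/27752*1/4 + 1139/6938*1/4 + 7021/27752*1/12 + 3313/13876*1/2 + 605/3469*1/6 = 7021/27752 = pi_R  (ok)
  4709/27752*5/12 + 1139/6938*1/12 + 7021/27752*5/12 + 3313/13876*1/12 + 605/3469*1/6 = 3313/13876 = pi_S  (ok)
  4709/27752*1/6 + 1139/6938*1/6 + 7021/27752*1/3 + 3313/13876*1/12 + 605/3469*1/12 = 605/3469 = pi_T  (ok)

Answer: 4709/27752 1139/6938 7021/27752 3313/13876 605/3469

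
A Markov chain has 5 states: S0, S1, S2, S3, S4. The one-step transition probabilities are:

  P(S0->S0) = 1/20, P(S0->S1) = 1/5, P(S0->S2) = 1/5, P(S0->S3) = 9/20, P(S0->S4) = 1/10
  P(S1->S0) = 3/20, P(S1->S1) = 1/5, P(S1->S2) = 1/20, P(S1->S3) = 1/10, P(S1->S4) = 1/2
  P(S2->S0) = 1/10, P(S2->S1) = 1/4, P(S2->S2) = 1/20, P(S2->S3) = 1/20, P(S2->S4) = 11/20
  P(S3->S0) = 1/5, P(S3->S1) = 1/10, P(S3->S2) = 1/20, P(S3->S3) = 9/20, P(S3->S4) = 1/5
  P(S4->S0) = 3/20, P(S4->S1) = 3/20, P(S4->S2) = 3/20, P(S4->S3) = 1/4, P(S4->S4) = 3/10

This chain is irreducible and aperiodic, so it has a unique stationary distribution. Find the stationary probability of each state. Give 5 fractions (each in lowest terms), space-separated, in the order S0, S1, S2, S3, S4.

Answer: 20635/142243 22873/142243 14464/142243 41705/142243 42566/142243

Derivation:
The stationary distribution satisfies pi = pi * P, i.e.:
  pi_S0 = 1/20*pi_S0 + 3/20*pi_S1 + 1/10*pi_S2 + 1/5*pi_S3 + 3/20*pi_S4
  pi_S1 = 1/5*pi_S0 + 1/5*pi_S1 + 1/4*pi_S2 + 1/10*pi_S3 + 3/20*pi_S4
  pi_S2 = 1/5*pi_S0 + 1/20*pi_S1 + 1/20*pi_S2 + 1/20*pi_S3 + 3/20*pi_S4
  pi_S3 = 9/20*pi_S0 + 1/10*pi_S1 + 1/20*pi_S2 + 9/20*pi_S3 + 1/4*pi_S4
  pi_S4 = 1/10*pi_S0 + 1/2*pi_S1 + 11/20*pi_S2 + 1/5*pi_S3 + 3/10*pi_S4
with normalization: pi_S0 + pi_S1 + pi_S2 + pi_S3 + pi_S4 = 1.

Using the first 4 balance equations plus normalization, the linear system A*pi = b is:
  [-19/20, 3/20, 1/10, 1/5, 3/20] . pi = 0
  [1/5, -4/5, 1/4, 1/10, 3/20] . pi = 0
  [1/5, 1/20, -19/20, 1/20, 3/20] . pi = 0
  [9/20, 1/10, 1/20, -11/20, 1/4] . pi = 0
  [1, 1, 1, 1, 1] . pi = 1

Solving yields:
  pi_S0 = 20635/142243
  pi_S1 = 22873/142243
  pi_S2 = 14464/142243
  pi_S3 = 41705/142243
  pi_S4 = 42566/142243

Verification (pi * P):
  20635/142243*1/20 + 22873/142243*3/20 + 14464/142243*1/10 + 41705/142243*1/5 + 42566/142243*3/20 = 20635/142243 = pi_S0  (ok)
  20635/142243*1/5 + 22873/142243*1/5 + 14464/142243*1/4 + 41705/142243*1/10 + 42566/142243*3/20 = 22873/142243 = pi_S1  (ok)
  20635/142243*1/5 + 22873/142243*1/20 + 14464/142243*1/20 + 41705/142243*1/20 + 42566/142243*3/20 = 14464/142243 = pi_S2  (ok)
  20635/142243*9/20 + 22873/142243*1/10 + 14464/142243*1/20 + 41705/142243*9/20 + 42566/142243*1/4 = 41705/142243 = pi_S3  (ok)
  20635/142243*1/10 + 22873/142243*1/2 + 14464/142243*11/20 + 41705/142243*1/5 + 42566/142243*3/10 = 42566/142243 = pi_S4  (ok)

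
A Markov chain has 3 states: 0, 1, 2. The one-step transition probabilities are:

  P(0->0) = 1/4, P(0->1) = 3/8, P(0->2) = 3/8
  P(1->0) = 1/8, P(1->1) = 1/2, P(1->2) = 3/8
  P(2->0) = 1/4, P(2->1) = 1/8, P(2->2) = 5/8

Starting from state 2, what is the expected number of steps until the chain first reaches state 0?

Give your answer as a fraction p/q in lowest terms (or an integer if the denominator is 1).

Answer: 40/9

Derivation:
Let h_i = expected steps to first reach 0 from state i.
Boundary: h_0 = 0.
First-step equations for the other states:
  h_1 = 1 + 1/8*h_0 + 1/2*h_1 + 3/8*h_2
  h_2 = 1 + 1/4*h_0 + 1/8*h_1 + 5/8*h_2

Substituting h_0 = 0 and rearranging gives the linear system (I - Q) h = 1:
  [1/2, -3/8] . (h_1, h_2) = 1
  [-1/8, 3/8] . (h_1, h_2) = 1

Solving yields:
  h_1 = 16/3
  h_2 = 40/9

Starting state is 2, so the expected hitting time is h_2 = 40/9.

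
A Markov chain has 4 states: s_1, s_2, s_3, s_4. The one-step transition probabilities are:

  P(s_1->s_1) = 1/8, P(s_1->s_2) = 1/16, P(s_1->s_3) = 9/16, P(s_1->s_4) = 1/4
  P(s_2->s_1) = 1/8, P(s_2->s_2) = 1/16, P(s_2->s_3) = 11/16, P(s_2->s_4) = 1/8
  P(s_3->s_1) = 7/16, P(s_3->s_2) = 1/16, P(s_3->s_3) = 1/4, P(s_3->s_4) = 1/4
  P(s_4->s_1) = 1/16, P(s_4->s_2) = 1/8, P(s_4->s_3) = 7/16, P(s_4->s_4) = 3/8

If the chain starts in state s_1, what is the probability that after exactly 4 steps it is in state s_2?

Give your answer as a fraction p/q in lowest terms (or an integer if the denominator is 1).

Answer: 1305/16384

Derivation:
Computing P^4 by repeated multiplication:
P^1 =
  s_1: [1/8, 1/16, 9/16, 1/4]
  s_2: [1/8, 1/16, 11/16, 1/8]
  s_3: [7/16, 1/16, 1/4, 1/4]
  s_4: [1/16, 1/8, 7/16, 3/8]
P^2 =
  s_1: [73/256, 5/64, 93/256, 35/128]
  s_2: [85/256, 9/128, 87/256, 33/128]
  s_3: [3/16, 5/64, 59/128, 35/128]
  s_4: [61/256, 11/128, 101/256, 9/32]
P^3 =
  s_1: [907/4096, 163/2048, 1739/4096, 281/1024]
  s_2: [881/4096, 161/2048, 1773/4096, 35/128]
  s_3: [129/512, 163/2048, 807/2048, 281/1024]
  s_4: [945/4096, 41/512, 1699/4096, 281/1024]
P^4 =
  s_1: [15763/65536, 1305/16384, 26573/65536, 4495/16384]
  s_2: [15937/65536, 163/2048, 26403/65536, 4495/16384]
  s_3: [7569/32768, 1305/16384, 13599/32768, 4495/16384]
  s_4: [15563/65536, 1305/16384, 26777/65536, 2247/8192]

(P^4)[s_1 -> s_2] = 1305/16384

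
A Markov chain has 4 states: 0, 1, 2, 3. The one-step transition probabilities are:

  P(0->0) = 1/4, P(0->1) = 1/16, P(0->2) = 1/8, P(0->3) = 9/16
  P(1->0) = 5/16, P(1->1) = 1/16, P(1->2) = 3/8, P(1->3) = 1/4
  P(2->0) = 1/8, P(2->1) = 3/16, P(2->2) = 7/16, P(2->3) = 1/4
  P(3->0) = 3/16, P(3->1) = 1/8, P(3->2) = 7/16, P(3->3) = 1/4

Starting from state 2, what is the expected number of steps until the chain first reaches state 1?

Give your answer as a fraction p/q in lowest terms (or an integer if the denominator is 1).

Let h_i = expected steps to first reach 1 from state i.
Boundary: h_1 = 0.
First-step equations for the other states:
  h_0 = 1 + 1/4*h_0 + 1/16*h_1 + 1/8*h_2 + 9/16*h_3
  h_2 = 1 + 1/8*h_0 + 3/16*h_1 + 7/16*h_2 + 1/4*h_3
  h_3 = 1 + 3/16*h_0 + 1/8*h_1 + 7/16*h_2 + 1/4*h_3

Substituting h_1 = 0 and rearranging gives the linear system (I - Q) h = 1:
  [3/4, -1/8, -9/16] . (h_0, h_2, h_3) = 1
  [-1/8, 9/16, -1/4] . (h_0, h_2, h_3) = 1
  [-3/16, -7/16, 3/4] . (h_0, h_2, h_3) = 1

Solving yields:
  h_0 = 4096/519
  h_2 = 1168/173
  h_3 = 3760/519

Starting state is 2, so the expected hitting time is h_2 = 1168/173.

Answer: 1168/173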